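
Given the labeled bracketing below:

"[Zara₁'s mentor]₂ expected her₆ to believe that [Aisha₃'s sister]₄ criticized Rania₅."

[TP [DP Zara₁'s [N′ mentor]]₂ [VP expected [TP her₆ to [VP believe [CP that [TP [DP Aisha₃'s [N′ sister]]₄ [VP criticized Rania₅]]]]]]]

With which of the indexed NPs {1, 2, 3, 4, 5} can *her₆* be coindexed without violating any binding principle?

{1}

*her* is a pronoun, so Principle B applies: it must be free in its binding domain.
Binding domain of *her₆*: the matrix TP, whose subject is [Zara₁'s mentor]₂.
*Zara₁* and the pronoun do not c-command one another → neither Principle B nor Principle C is at stake; coindexation permitted.
*[Zara₁'s mentor]₂* c-commands the pronoun within its binding domain → coindexation would violate Principle B.
*Aisha₃*: the pronoun c-commands this R-expression → coindexation would violate Principle C on *Aisha₃*.
*[Aisha₃'s sister]₄*: the pronoun c-commands this R-expression → coindexation would violate Principle C on *[Aisha₃'s sister]₄*.
*Rania₅*: the pronoun c-commands this R-expression → coindexation would violate Principle C on *Rania₅*.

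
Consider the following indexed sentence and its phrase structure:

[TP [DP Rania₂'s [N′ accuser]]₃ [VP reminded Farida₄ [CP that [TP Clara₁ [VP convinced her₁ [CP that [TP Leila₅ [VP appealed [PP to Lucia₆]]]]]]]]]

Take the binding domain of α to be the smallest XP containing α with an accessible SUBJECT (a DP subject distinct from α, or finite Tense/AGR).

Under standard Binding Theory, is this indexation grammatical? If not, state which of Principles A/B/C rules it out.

The two coindexed NPs are *Clara₁* and *her₁*.
*her₁* is a pronoun. Its binding domain is the embedded TP, whose subject is Clara₁.
*Clara₁* c-commands it within that domain and carries the same index.
The pronoun is locally bound → Principle B violation.

Principle B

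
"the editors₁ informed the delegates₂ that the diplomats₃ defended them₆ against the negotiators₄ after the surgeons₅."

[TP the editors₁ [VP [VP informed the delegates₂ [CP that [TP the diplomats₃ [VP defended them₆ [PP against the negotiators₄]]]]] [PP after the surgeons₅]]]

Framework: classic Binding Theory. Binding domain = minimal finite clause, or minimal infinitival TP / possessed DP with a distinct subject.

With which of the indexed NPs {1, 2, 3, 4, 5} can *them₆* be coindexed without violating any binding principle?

*them* is a pronoun, so Principle B applies: it must be free in its binding domain.
Binding domain of *them₆*: the embedded TP, whose subject is the diplomats₃.
*the editors₁* c-commands the pronoun but from outside its binding domain, and is not c-commanded by it → coindexation permitted.
*the delegates₂* c-commands the pronoun but from outside its binding domain, and is not c-commanded by it → coindexation permitted.
*the diplomats₃* c-commands the pronoun within its binding domain → coindexation would violate Principle B.
*the negotiators₄*: the pronoun c-commands this R-expression → coindexation would violate Principle C on *the negotiators₄*.
*the surgeons₅* and the pronoun do not c-command one another → neither Principle B nor Principle C is at stake; coindexation permitted.

{1, 2, 5}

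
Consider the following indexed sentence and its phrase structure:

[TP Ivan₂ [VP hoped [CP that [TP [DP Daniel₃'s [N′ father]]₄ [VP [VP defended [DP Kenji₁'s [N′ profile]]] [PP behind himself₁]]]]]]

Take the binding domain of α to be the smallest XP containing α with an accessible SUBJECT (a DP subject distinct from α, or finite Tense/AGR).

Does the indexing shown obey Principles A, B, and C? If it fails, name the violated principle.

Principle A

The two coindexed NPs are *Kenji₁* and *himself₁*.
*himself₁* is an anaphor. Principle A requires it to be bound within its binding domain — the embedded TP, whose subject is [Daniel₃'s father]₄.
Within that domain it is c-commanded by *[Daniel₃'s father]₄*, which does not share its index.
*Kenji₁* does not c-command the anaphor at all.
The anaphor is unbound in its domain → Principle A violation.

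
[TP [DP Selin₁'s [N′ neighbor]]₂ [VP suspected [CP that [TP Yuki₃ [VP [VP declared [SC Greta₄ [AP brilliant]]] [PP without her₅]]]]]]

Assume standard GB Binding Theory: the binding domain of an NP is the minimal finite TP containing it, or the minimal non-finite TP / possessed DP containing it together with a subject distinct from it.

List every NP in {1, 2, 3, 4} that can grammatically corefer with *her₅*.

{1, 2, 4}

*her* is a pronoun, so Principle B applies: it must be free in its binding domain.
Binding domain of *her₅*: the embedded TP, whose subject is Yuki₃.
*Selin₁* and the pronoun do not c-command one another → neither Principle B nor Principle C is at stake; coindexation permitted.
*[Selin₁'s neighbor]₂* c-commands the pronoun but from outside its binding domain, and is not c-commanded by it → coindexation permitted.
*Yuki₃* c-commands the pronoun within its binding domain → coindexation would violate Principle B.
*Greta₄* and the pronoun do not c-command one another → neither Principle B nor Principle C is at stake; coindexation permitted.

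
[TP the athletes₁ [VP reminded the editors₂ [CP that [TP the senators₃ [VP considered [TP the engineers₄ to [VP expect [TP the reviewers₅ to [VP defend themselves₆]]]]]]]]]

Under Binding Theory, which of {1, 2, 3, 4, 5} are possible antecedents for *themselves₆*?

*themselves* is an anaphor, so Principle A applies: it must be bound in its binding domain.
Binding domain of *themselves₆*: the embedded TP, whose subject is the reviewers₅.
*the athletes₁* c-commands the anaphor but is outside its binding domain → cannot satisfy Principle A.
*the editors₂* c-commands the anaphor but is outside its binding domain → cannot satisfy Principle A.
*the senators₃* c-commands the anaphor but is outside its binding domain → cannot satisfy Principle A.
*the engineers₄* c-commands the anaphor but is outside its binding domain → cannot satisfy Principle A.
*the reviewers₅* c-commands the anaphor within its binding domain → licit binder.

{5}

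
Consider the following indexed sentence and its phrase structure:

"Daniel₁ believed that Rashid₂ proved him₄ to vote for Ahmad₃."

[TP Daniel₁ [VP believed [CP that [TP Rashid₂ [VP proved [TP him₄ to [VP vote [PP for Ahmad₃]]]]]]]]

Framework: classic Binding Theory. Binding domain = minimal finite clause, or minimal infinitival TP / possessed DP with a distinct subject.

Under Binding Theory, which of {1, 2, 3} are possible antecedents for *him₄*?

{1}

*him* is a pronoun, so Principle B applies: it must be free in its binding domain.
Binding domain of *him₄*: the embedded TP, whose subject is Rashid₂.
*Daniel₁* c-commands the pronoun but from outside its binding domain, and is not c-commanded by it → coindexation permitted.
*Rashid₂* c-commands the pronoun within its binding domain → coindexation would violate Principle B.
*Ahmad₃*: the pronoun c-commands this R-expression → coindexation would violate Principle C on *Ahmad₃*.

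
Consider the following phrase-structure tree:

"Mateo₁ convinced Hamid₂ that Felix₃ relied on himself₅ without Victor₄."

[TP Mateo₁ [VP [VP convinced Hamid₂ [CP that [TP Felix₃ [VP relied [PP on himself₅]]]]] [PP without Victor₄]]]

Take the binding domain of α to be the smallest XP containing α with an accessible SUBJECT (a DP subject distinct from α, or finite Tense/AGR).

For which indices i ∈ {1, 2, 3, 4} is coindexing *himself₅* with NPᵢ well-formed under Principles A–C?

{3}

*himself* is an anaphor, so Principle A applies: it must be bound in its binding domain.
Binding domain of *himself₅*: the embedded TP, whose subject is Felix₃.
*Mateo₁* c-commands the anaphor but is outside its binding domain → cannot satisfy Principle A.
*Hamid₂* c-commands the anaphor but is outside its binding domain → cannot satisfy Principle A.
*Felix₃* c-commands the anaphor within its binding domain → licit binder.
*Victor₄* does not c-command the anaphor → cannot bind it.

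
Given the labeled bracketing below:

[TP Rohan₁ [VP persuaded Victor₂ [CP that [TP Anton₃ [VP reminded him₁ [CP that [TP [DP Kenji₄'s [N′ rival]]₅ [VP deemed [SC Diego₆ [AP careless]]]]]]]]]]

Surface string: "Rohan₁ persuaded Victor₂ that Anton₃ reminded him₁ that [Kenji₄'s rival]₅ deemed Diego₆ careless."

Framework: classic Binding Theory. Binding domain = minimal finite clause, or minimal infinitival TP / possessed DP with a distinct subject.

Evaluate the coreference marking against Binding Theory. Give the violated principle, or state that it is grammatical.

grammatical

The two coindexed NPs are *Rohan₁* and *him₁*.
*him₁* is a pronoun; its binding domain is the embedded TP, whose subject is Anton₃. Within that domain it is c-commanded only by *Anton₃*, which carries a different index — the pronoun is free locally, so Principle B holds.
*Rohan₁* is an R-expression; *him₁* does not c-command it, and no other NP shares its index, so Principle C is satisfied.
All principles are respected.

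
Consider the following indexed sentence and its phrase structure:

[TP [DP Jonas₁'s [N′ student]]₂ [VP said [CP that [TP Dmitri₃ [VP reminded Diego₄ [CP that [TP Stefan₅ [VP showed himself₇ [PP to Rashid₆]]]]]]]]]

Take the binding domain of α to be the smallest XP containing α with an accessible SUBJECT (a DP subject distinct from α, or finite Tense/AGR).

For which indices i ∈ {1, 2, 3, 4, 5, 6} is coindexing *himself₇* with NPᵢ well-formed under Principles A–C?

*himself* is an anaphor, so Principle A applies: it must be bound in its binding domain.
Binding domain of *himself₇*: the embedded TP, whose subject is Stefan₅.
*Jonas₁* does not c-command the anaphor → cannot bind it.
*[Jonas₁'s student]₂* c-commands the anaphor but is outside its binding domain → cannot satisfy Principle A.
*Dmitri₃* c-commands the anaphor but is outside its binding domain → cannot satisfy Principle A.
*Diego₄* c-commands the anaphor but is outside its binding domain → cannot satisfy Principle A.
*Stefan₅* c-commands the anaphor within its binding domain → licit binder.
*Rashid₆* does not c-command the anaphor → cannot bind it.

{5}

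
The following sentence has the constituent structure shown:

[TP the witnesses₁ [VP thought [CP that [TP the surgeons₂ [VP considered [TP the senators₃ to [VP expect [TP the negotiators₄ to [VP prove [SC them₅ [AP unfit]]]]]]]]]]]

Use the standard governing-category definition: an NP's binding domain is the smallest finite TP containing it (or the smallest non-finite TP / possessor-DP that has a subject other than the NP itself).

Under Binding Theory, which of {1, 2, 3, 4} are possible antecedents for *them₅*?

*them* is a pronoun, so Principle B applies: it must be free in its binding domain.
Binding domain of *them₅*: the embedded TP, whose subject is the negotiators₄.
*the witnesses₁* c-commands the pronoun but from outside its binding domain, and is not c-commanded by it → coindexation permitted.
*the surgeons₂* c-commands the pronoun but from outside its binding domain, and is not c-commanded by it → coindexation permitted.
*the senators₃* c-commands the pronoun but from outside its binding domain, and is not c-commanded by it → coindexation permitted.
*the negotiators₄* c-commands the pronoun within its binding domain → coindexation would violate Principle B.

{1, 2, 3}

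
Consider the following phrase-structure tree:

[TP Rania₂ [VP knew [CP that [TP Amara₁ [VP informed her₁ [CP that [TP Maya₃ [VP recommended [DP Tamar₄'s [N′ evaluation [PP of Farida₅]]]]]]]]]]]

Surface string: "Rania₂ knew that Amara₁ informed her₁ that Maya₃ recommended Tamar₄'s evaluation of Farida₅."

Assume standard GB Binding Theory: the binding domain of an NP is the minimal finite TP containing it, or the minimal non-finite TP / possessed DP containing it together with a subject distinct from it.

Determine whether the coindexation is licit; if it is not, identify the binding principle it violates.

The two coindexed NPs are *Amara₁* and *her₁*.
*her₁* is a pronoun. Its binding domain is the embedded TP, whose subject is Amara₁.
*Amara₁* c-commands it within that domain and carries the same index.
The pronoun is locally bound → Principle B violation.

Principle B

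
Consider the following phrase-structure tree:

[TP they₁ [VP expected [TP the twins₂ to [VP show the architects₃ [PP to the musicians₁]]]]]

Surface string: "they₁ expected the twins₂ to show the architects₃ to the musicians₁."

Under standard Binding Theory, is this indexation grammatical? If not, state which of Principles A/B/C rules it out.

The two coindexed NPs are *they₁* and *the musicians₁*.
*the musicians₁* is an R-expression. Principle C requires it to be free everywhere.
*they₁* c-commands it and carries the same index.
The R-expression is bound → Principle C violation.

Principle C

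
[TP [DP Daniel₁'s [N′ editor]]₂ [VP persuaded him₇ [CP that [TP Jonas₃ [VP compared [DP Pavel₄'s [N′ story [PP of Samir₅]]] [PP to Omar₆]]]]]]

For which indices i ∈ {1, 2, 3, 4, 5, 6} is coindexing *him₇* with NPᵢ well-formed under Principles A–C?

*him* is a pronoun, so Principle B applies: it must be free in its binding domain.
Binding domain of *him₇*: the matrix TP, whose subject is [Daniel₁'s editor]₂.
*Daniel₁* and the pronoun do not c-command one another → neither Principle B nor Principle C is at stake; coindexation permitted.
*[Daniel₁'s editor]₂* c-commands the pronoun within its binding domain → coindexation would violate Principle B.
*Jonas₃*: the pronoun c-commands this R-expression → coindexation would violate Principle C on *Jonas₃*.
*Pavel₄*: the pronoun c-commands this R-expression → coindexation would violate Principle C on *Pavel₄*.
*Samir₅*: the pronoun c-commands this R-expression → coindexation would violate Principle C on *Samir₅*.
*Omar₆*: the pronoun c-commands this R-expression → coindexation would violate Principle C on *Omar₆*.

{1}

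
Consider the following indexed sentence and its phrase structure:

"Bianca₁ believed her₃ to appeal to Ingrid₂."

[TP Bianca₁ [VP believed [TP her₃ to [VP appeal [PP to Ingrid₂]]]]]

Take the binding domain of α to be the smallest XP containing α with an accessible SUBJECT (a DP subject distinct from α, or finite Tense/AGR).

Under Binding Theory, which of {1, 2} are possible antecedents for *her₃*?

none

*her* is a pronoun, so Principle B applies: it must be free in its binding domain.
Binding domain of *her₃*: the matrix TP, whose subject is Bianca₁.
*Bianca₁* c-commands the pronoun within its binding domain → coindexation would violate Principle B.
*Ingrid₂*: the pronoun c-commands this R-expression → coindexation would violate Principle C on *Ingrid₂*.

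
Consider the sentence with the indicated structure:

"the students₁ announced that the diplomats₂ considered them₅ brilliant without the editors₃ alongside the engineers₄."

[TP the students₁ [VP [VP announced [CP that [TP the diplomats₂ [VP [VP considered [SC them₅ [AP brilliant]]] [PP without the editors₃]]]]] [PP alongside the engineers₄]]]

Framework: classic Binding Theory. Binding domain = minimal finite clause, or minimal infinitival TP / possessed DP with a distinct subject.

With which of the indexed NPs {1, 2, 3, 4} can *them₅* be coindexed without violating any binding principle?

{1, 3, 4}

*them* is a pronoun, so Principle B applies: it must be free in its binding domain.
Binding domain of *them₅*: the embedded TP, whose subject is the diplomats₂.
*the students₁* c-commands the pronoun but from outside its binding domain, and is not c-commanded by it → coindexation permitted.
*the diplomats₂* c-commands the pronoun within its binding domain → coindexation would violate Principle B.
*the editors₃* and the pronoun do not c-command one another → neither Principle B nor Principle C is at stake; coindexation permitted.
*the engineers₄* and the pronoun do not c-command one another → neither Principle B nor Principle C is at stake; coindexation permitted.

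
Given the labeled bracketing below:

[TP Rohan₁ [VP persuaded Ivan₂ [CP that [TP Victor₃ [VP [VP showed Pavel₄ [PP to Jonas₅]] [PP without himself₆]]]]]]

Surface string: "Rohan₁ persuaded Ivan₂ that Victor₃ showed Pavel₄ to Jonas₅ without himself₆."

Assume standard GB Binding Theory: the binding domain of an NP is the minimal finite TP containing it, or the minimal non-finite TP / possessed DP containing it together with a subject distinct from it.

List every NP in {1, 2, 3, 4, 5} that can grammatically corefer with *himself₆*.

{3}

*himself* is an anaphor, so Principle A applies: it must be bound in its binding domain.
Binding domain of *himself₆*: the embedded TP, whose subject is Victor₃.
*Rohan₁* c-commands the anaphor but is outside its binding domain → cannot satisfy Principle A.
*Ivan₂* c-commands the anaphor but is outside its binding domain → cannot satisfy Principle A.
*Victor₃* c-commands the anaphor within its binding domain → licit binder.
*Pavel₄* does not c-command the anaphor → cannot bind it.
*Jonas₅* does not c-command the anaphor → cannot bind it.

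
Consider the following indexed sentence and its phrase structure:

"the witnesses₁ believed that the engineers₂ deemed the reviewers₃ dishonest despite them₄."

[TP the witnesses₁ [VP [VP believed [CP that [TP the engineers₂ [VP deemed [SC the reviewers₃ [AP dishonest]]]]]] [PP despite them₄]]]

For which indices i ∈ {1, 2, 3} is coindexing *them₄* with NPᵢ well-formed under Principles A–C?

{2, 3}

*them* is a pronoun, so Principle B applies: it must be free in its binding domain.
Binding domain of *them₄*: the matrix TP, whose subject is the witnesses₁.
*the witnesses₁* c-commands the pronoun within its binding domain → coindexation would violate Principle B.
*the engineers₂* and the pronoun do not c-command one another → neither Principle B nor Principle C is at stake; coindexation permitted.
*the reviewers₃* and the pronoun do not c-command one another → neither Principle B nor Principle C is at stake; coindexation permitted.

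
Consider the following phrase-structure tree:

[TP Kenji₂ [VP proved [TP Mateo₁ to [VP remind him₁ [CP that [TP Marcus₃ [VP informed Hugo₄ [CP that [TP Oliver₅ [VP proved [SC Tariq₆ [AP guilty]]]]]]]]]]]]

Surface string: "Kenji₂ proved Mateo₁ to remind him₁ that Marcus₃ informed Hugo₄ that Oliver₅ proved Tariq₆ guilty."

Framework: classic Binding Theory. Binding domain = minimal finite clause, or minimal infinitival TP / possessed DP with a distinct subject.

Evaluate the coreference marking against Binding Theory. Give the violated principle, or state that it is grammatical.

Principle B

The two coindexed NPs are *Mateo₁* and *him₁*.
*him₁* is a pronoun. Its binding domain is the embedded TP, whose subject is Mateo₁.
*Mateo₁* c-commands it within that domain and carries the same index.
The pronoun is locally bound → Principle B violation.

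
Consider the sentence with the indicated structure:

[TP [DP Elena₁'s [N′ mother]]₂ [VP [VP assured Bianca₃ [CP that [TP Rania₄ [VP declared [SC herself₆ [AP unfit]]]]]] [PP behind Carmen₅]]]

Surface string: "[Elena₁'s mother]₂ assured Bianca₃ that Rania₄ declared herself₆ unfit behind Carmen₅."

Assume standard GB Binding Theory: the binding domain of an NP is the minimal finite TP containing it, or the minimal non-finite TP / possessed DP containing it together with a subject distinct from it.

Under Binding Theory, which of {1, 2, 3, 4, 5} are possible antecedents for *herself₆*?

{4}

*herself* is an anaphor, so Principle A applies: it must be bound in its binding domain.
Binding domain of *herself₆*: the embedded TP, whose subject is Rania₄.
*Elena₁* does not c-command the anaphor → cannot bind it.
*[Elena₁'s mother]₂* c-commands the anaphor but is outside its binding domain → cannot satisfy Principle A.
*Bianca₃* c-commands the anaphor but is outside its binding domain → cannot satisfy Principle A.
*Rania₄* c-commands the anaphor within its binding domain → licit binder.
*Carmen₅* does not c-command the anaphor → cannot bind it.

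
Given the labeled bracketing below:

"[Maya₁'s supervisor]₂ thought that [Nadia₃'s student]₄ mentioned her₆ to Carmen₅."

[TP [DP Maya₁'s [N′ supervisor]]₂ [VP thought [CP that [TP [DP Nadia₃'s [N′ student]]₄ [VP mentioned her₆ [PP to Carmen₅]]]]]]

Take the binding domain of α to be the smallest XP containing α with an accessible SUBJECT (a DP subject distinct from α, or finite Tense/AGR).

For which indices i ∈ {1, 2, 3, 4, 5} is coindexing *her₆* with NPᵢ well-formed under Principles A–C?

{1, 2, 3}

*her* is a pronoun, so Principle B applies: it must be free in its binding domain.
Binding domain of *her₆*: the embedded TP, whose subject is [Nadia₃'s student]₄.
*Maya₁* and the pronoun do not c-command one another → neither Principle B nor Principle C is at stake; coindexation permitted.
*[Maya₁'s supervisor]₂* c-commands the pronoun but from outside its binding domain, and is not c-commanded by it → coindexation permitted.
*Nadia₃* and the pronoun do not c-command one another → neither Principle B nor Principle C is at stake; coindexation permitted.
*[Nadia₃'s student]₄* c-commands the pronoun within its binding domain → coindexation would violate Principle B.
*Carmen₅*: the pronoun c-commands this R-expression → coindexation would violate Principle C on *Carmen₅*.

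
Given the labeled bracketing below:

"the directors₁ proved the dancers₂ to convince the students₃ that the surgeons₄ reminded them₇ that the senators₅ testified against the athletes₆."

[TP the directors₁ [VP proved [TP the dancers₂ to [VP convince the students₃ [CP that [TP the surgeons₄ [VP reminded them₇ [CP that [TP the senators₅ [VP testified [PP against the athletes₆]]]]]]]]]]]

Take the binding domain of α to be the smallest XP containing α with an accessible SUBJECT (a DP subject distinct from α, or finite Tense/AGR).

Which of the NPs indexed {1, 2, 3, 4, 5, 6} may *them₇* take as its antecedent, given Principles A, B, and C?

*them* is a pronoun, so Principle B applies: it must be free in its binding domain.
Binding domain of *them₇*: the embedded TP, whose subject is the surgeons₄.
*the directors₁* c-commands the pronoun but from outside its binding domain, and is not c-commanded by it → coindexation permitted.
*the dancers₂* c-commands the pronoun but from outside its binding domain, and is not c-commanded by it → coindexation permitted.
*the students₃* c-commands the pronoun but from outside its binding domain, and is not c-commanded by it → coindexation permitted.
*the surgeons₄* c-commands the pronoun within its binding domain → coindexation would violate Principle B.
*the senators₅*: the pronoun c-commands this R-expression → coindexation would violate Principle C on *the senators₅*.
*the athletes₆*: the pronoun c-commands this R-expression → coindexation would violate Principle C on *the athletes₆*.

{1, 2, 3}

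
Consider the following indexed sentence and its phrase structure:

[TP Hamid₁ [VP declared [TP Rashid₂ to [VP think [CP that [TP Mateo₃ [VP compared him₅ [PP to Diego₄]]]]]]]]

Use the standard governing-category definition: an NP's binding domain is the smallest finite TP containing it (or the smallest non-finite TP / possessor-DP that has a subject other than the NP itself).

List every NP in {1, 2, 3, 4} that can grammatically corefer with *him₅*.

*him* is a pronoun, so Principle B applies: it must be free in its binding domain.
Binding domain of *him₅*: the embedded TP, whose subject is Mateo₃.
*Hamid₁* c-commands the pronoun but from outside its binding domain, and is not c-commanded by it → coindexation permitted.
*Rashid₂* c-commands the pronoun but from outside its binding domain, and is not c-commanded by it → coindexation permitted.
*Mateo₃* c-commands the pronoun within its binding domain → coindexation would violate Principle B.
*Diego₄*: the pronoun c-commands this R-expression → coindexation would violate Principle C on *Diego₄*.

{1, 2}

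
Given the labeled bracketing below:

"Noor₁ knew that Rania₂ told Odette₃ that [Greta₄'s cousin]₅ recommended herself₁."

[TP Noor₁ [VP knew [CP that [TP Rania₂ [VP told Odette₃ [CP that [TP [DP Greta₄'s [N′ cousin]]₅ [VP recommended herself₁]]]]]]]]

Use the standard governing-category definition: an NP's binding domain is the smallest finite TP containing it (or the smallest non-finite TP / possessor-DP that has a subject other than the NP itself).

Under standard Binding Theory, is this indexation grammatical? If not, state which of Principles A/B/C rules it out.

The two coindexed NPs are *Noor₁* and *herself₁*.
*herself₁* is an anaphor. Principle A requires it to be bound within its binding domain — the embedded TP, whose subject is [Greta₄'s cousin]₅.
Within that domain it is c-commanded by *[Greta₄'s cousin]₅*, which does not share its index.
*Noor₁* does c-command the anaphor, but from outside its binding domain.
The anaphor is unbound in its domain → Principle A violation.

Principle A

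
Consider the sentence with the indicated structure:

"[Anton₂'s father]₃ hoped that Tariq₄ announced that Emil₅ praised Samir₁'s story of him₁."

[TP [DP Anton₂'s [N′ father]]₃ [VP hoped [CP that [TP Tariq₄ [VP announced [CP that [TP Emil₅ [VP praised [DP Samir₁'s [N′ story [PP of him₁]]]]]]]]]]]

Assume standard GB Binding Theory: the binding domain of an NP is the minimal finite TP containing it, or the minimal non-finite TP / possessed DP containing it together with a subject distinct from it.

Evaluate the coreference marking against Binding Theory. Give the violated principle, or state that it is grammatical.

The two coindexed NPs are *Samir₁* and *him₁*.
*him₁* is a pronoun. Its binding domain is the possessed DP, whose subject is Samir₁.
*Samir₁* c-commands it within that domain and carries the same index.
The pronoun is locally bound → Principle B violation.

Principle B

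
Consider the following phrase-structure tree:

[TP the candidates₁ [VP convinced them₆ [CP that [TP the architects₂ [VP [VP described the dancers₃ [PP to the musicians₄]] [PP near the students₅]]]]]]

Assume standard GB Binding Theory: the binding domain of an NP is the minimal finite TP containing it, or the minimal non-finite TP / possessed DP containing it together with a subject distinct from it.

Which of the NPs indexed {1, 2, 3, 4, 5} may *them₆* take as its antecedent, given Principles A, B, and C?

*them* is a pronoun, so Principle B applies: it must be free in its binding domain.
Binding domain of *them₆*: the matrix TP, whose subject is the candidates₁.
*the candidates₁* c-commands the pronoun within its binding domain → coindexation would violate Principle B.
*the architects₂*: the pronoun c-commands this R-expression → coindexation would violate Principle C on *the architects₂*.
*the dancers₃*: the pronoun c-commands this R-expression → coindexation would violate Principle C on *the dancers₃*.
*the musicians₄*: the pronoun c-commands this R-expression → coindexation would violate Principle C on *the musicians₄*.
*the students₅*: the pronoun c-commands this R-expression → coindexation would violate Principle C on *the students₅*.

none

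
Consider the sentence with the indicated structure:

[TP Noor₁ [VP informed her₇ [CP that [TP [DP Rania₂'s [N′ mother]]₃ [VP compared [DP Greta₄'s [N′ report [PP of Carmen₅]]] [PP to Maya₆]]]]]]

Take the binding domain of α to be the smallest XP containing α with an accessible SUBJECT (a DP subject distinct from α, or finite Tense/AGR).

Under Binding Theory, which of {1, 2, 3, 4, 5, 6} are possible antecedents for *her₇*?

*her* is a pronoun, so Principle B applies: it must be free in its binding domain.
Binding domain of *her₇*: the matrix TP, whose subject is Noor₁.
*Noor₁* c-commands the pronoun within its binding domain → coindexation would violate Principle B.
*Rania₂*: the pronoun c-commands this R-expression → coindexation would violate Principle C on *Rania₂*.
*[Rania₂'s mother]₃*: the pronoun c-commands this R-expression → coindexation would violate Principle C on *[Rania₂'s mother]₃*.
*Greta₄*: the pronoun c-commands this R-expression → coindexation would violate Principle C on *Greta₄*.
*Carmen₅*: the pronoun c-commands this R-expression → coindexation would violate Principle C on *Carmen₅*.
*Maya₆*: the pronoun c-commands this R-expression → coindexation would violate Principle C on *Maya₆*.

none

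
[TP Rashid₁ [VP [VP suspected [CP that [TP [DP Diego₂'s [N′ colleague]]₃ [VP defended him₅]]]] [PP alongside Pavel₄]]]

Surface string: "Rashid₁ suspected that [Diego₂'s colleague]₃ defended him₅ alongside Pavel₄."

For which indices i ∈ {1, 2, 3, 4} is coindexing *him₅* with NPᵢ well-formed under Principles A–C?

*him* is a pronoun, so Principle B applies: it must be free in its binding domain.
Binding domain of *him₅*: the embedded TP, whose subject is [Diego₂'s colleague]₃.
*Rashid₁* c-commands the pronoun but from outside its binding domain, and is not c-commanded by it → coindexation permitted.
*Diego₂* and the pronoun do not c-command one another → neither Principle B nor Principle C is at stake; coindexation permitted.
*[Diego₂'s colleague]₃* c-commands the pronoun within its binding domain → coindexation would violate Principle B.
*Pavel₄* and the pronoun do not c-command one another → neither Principle B nor Principle C is at stake; coindexation permitted.

{1, 2, 4}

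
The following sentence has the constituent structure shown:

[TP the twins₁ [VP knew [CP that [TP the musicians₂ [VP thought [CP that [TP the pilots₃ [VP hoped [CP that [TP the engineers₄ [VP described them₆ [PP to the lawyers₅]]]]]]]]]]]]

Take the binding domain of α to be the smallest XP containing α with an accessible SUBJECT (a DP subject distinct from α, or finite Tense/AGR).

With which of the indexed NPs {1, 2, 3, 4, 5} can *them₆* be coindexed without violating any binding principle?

{1, 2, 3}

*them* is a pronoun, so Principle B applies: it must be free in its binding domain.
Binding domain of *them₆*: the embedded TP, whose subject is the engineers₄.
*the twins₁* c-commands the pronoun but from outside its binding domain, and is not c-commanded by it → coindexation permitted.
*the musicians₂* c-commands the pronoun but from outside its binding domain, and is not c-commanded by it → coindexation permitted.
*the pilots₃* c-commands the pronoun but from outside its binding domain, and is not c-commanded by it → coindexation permitted.
*the engineers₄* c-commands the pronoun within its binding domain → coindexation would violate Principle B.
*the lawyers₅*: the pronoun c-commands this R-expression → coindexation would violate Principle C on *the lawyers₅*.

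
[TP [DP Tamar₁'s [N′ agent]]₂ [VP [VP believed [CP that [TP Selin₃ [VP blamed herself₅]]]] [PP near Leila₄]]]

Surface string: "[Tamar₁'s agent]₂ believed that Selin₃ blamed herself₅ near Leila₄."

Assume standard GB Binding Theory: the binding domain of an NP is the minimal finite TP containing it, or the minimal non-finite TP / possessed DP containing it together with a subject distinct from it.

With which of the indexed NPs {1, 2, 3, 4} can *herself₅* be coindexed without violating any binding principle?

*herself* is an anaphor, so Principle A applies: it must be bound in its binding domain.
Binding domain of *herself₅*: the embedded TP, whose subject is Selin₃.
*Tamar₁* does not c-command the anaphor → cannot bind it.
*[Tamar₁'s agent]₂* c-commands the anaphor but is outside its binding domain → cannot satisfy Principle A.
*Selin₃* c-commands the anaphor within its binding domain → licit binder.
*Leila₄* does not c-command the anaphor → cannot bind it.

{3}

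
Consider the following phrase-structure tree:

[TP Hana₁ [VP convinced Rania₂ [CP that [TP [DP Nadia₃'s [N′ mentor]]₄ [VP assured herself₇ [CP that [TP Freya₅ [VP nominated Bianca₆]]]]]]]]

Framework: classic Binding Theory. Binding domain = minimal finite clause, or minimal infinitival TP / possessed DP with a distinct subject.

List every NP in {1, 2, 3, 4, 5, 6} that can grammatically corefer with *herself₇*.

*herself* is an anaphor, so Principle A applies: it must be bound in its binding domain.
Binding domain of *herself₇*: the embedded TP, whose subject is [Nadia₃'s mentor]₄.
*Hana₁* c-commands the anaphor but is outside its binding domain → cannot satisfy Principle A.
*Rania₂* c-commands the anaphor but is outside its binding domain → cannot satisfy Principle A.
*Nadia₃* does not c-command the anaphor → cannot bind it.
*[Nadia₃'s mentor]₄* c-commands the anaphor within its binding domain → licit binder.
*Freya₅* does not c-command the anaphor → cannot bind it.
*Bianca₆* does not c-command the anaphor → cannot bind it.

{4}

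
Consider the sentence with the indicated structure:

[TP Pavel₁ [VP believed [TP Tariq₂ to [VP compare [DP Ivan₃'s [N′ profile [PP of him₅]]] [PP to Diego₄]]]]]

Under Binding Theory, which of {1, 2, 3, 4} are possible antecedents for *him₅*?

{1, 2, 4}

*him* is a pronoun, so Principle B applies: it must be free in its binding domain.
Binding domain of *him₅*: the possessed DP, whose subject is Ivan₃.
*Pavel₁* c-commands the pronoun but from outside its binding domain, and is not c-commanded by it → coindexation permitted.
*Tariq₂* c-commands the pronoun but from outside its binding domain, and is not c-commanded by it → coindexation permitted.
*Ivan₃* c-commands the pronoun within its binding domain → coindexation would violate Principle B.
*Diego₄* and the pronoun do not c-command one another → neither Principle B nor Principle C is at stake; coindexation permitted.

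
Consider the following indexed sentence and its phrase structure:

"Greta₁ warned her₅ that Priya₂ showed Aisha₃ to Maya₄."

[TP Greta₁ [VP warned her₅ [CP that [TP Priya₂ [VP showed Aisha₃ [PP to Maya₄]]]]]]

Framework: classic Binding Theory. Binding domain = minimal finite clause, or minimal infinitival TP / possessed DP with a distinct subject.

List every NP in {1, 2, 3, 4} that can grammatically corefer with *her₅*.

none

*her* is a pronoun, so Principle B applies: it must be free in its binding domain.
Binding domain of *her₅*: the matrix TP, whose subject is Greta₁.
*Greta₁* c-commands the pronoun within its binding domain → coindexation would violate Principle B.
*Priya₂*: the pronoun c-commands this R-expression → coindexation would violate Principle C on *Priya₂*.
*Aisha₃*: the pronoun c-commands this R-expression → coindexation would violate Principle C on *Aisha₃*.
*Maya₄*: the pronoun c-commands this R-expression → coindexation would violate Principle C on *Maya₄*.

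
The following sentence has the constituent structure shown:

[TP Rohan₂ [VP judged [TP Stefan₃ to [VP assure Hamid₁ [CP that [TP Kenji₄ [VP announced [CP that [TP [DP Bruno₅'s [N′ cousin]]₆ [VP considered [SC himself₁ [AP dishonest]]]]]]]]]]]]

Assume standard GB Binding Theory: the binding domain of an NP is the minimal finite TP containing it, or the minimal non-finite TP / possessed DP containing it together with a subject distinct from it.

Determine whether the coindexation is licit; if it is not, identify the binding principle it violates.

Principle A

The two coindexed NPs are *Hamid₁* and *himself₁*.
*himself₁* is an anaphor. Principle A requires it to be bound within its binding domain — the embedded TP, whose subject is [Bruno₅'s cousin]₆.
Within that domain it is c-commanded by *[Bruno₅'s cousin]₆*, which does not share its index.
*Hamid₁* does c-command the anaphor, but from outside its binding domain.
The anaphor is unbound in its domain → Principle A violation.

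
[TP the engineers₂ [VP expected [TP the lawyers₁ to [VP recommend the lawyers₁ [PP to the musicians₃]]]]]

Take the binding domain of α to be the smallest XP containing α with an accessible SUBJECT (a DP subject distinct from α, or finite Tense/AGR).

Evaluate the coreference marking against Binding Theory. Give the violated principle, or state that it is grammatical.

The two coindexed NPs are *the lawyers₁* (the higher occurrence) and *the lawyers₁* (the lower occurrence).
*the lawyers₁* (the lower occurrence) is an R-expression. Principle C requires it to be free everywhere.
*the lawyers₁* (the higher occurrence) c-commands it and carries the same index.
The R-expression is bound → Principle C violation.

Principle C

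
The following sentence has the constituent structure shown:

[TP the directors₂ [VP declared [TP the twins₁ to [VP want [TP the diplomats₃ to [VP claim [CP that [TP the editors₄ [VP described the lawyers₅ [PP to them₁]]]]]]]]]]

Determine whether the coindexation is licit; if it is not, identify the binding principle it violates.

grammatical

The two coindexed NPs are *the twins₁* and *them₁*.
*them₁* is a pronoun; its binding domain is the embedded TP, whose subject is the editors₄. Within that domain it is c-commanded only by *the editors₄*, *the lawyers₅*, which carry a different index — the pronoun is free locally, so Principle B holds.
*the twins₁* is an R-expression; *them₁* does not c-command it, and no other NP shares its index, so Principle C is satisfied.
All principles are respected.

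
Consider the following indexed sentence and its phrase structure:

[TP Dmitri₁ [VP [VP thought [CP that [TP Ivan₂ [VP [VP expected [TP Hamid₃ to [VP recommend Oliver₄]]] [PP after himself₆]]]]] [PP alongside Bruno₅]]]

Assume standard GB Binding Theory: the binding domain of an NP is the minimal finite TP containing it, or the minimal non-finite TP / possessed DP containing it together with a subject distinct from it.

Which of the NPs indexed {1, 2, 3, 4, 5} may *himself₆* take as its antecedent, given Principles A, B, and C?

*himself* is an anaphor, so Principle A applies: it must be bound in its binding domain.
Binding domain of *himself₆*: the embedded TP, whose subject is Ivan₂.
*Dmitri₁* c-commands the anaphor but is outside its binding domain → cannot satisfy Principle A.
*Ivan₂* c-commands the anaphor within its binding domain → licit binder.
*Hamid₃* does not c-command the anaphor → cannot bind it.
*Oliver₄* does not c-command the anaphor → cannot bind it.
*Bruno₅* does not c-command the anaphor → cannot bind it.

{2}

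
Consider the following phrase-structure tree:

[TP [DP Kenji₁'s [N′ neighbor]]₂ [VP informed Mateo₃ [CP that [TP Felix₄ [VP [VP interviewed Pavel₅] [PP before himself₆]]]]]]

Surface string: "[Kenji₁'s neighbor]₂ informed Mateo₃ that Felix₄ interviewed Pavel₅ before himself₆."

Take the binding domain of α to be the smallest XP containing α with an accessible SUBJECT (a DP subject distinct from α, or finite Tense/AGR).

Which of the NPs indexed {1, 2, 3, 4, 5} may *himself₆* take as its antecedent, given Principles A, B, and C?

*himself* is an anaphor, so Principle A applies: it must be bound in its binding domain.
Binding domain of *himself₆*: the embedded TP, whose subject is Felix₄.
*Kenji₁* does not c-command the anaphor → cannot bind it.
*[Kenji₁'s neighbor]₂* c-commands the anaphor but is outside its binding domain → cannot satisfy Principle A.
*Mateo₃* c-commands the anaphor but is outside its binding domain → cannot satisfy Principle A.
*Felix₄* c-commands the anaphor within its binding domain → licit binder.
*Pavel₅* does not c-command the anaphor → cannot bind it.

{4}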